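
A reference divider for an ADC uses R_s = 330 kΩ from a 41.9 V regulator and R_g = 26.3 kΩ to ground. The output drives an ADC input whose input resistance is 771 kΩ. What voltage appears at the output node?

V_out ≈ 3.00 V

The load sits in parallel with R_g: R_g‖R_L = (26.3 × 771) / (26.3 + 771) = 25.43 kΩ.
V_out = 41.9 × 25.43 / (330 + 25.43) = 41.9 × 25.43/355.4 = 3.00 V.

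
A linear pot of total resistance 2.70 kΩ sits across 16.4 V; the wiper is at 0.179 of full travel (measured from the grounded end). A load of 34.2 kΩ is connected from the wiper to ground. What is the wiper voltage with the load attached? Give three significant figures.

V ≈ 2.90 V

The wiper splits the pot into (1−α)R = 2217 Ω above and αR = 483.3 Ω below.
Lower section ‖ load = 476.6 Ω.
V_wiper = 16.4 × 476.6/(2217 + 476.6) = 2.90 V.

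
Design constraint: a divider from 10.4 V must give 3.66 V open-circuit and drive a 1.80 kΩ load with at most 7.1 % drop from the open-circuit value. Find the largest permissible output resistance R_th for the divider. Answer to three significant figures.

Loading drop = R_th/(R_th + R_L) ≤ 0.0710, so R_th ≤ R_L · ε/(1−ε) = 1.80 kΩ × 0.0710/0.9290 = 138 Ω.
(Any R1, R2 with R2/(R1+R2) = 0.352 and R1‖R2 ≤ 138 Ω will meet the spec.)

R_th ≤ 138 Ω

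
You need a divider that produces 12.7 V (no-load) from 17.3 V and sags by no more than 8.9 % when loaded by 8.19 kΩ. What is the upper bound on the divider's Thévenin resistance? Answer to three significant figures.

Loading drop = R_th/(R_th + R_L) ≤ 0.0890, so R_th ≤ R_L · ε/(1−ε) = 8.19 kΩ × 0.0890/0.9110 = 800 Ω.
(Any R1, R2 with R2/(R1+R2) = 0.734 and R1‖R2 ≤ 800 Ω will meet the spec.)

R_th ≤ 800 Ω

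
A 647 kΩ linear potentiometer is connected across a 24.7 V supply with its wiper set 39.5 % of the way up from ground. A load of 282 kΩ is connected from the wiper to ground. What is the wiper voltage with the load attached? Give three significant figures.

The wiper splits the pot into (1−α)R = 391.4 kΩ above and αR = 255.6 kΩ below.
Lower section ‖ load = 134.1 kΩ.
V_wiper = 24.7 × 134.1/(391.4 + 134.1) = 6.30 V.

V ≈ 6.30 V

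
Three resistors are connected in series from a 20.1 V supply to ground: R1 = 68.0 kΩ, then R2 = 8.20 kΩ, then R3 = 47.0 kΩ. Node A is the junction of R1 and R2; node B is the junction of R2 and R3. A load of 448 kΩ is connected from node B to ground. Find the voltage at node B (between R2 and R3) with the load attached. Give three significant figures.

At node B, R3 is in parallel with the load: R3‖R_L = 42.54 kΩ.
Below node A the resistance is R2 + (R3‖R_L) = 50.74 kΩ, so V_A = 20.1 × 50.74/118.7 = 8.589 V.
Then V_B = V_A × (R3‖R_L)/(R2 + R3‖R_L) = 8.589 × 42.54/50.74 = 7.20 V.

V ≈ 7.20 V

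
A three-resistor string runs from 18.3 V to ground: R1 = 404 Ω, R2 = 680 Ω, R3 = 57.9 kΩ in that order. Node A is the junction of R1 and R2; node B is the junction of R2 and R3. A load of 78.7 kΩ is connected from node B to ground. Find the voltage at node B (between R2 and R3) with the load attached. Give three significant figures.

At node B, R3 is in parallel with the load: R3‖R_L = 33360 Ω.
Below node A the resistance is R2 + (R3‖R_L) = 34040 Ω, so V_A = 18.3 × 34040/34440 = 18.09 V.
Then V_B = V_A × (R3‖R_L)/(R2 + R3‖R_L) = 18.09 × 33360/34040 = 17.7 V.

V ≈ 17.7 V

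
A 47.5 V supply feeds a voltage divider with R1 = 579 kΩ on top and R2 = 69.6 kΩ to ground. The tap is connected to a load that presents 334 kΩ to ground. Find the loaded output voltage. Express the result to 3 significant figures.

The load sits in parallel with R2: R2‖R_L = (69.6 × 334) / (69.6 + 334) = 57.60 kΩ.
V_out = 47.5 × 57.60 / (579 + 57.60) = 47.5 × 57.60/636.6 = 4.30 V.
(Unloaded it would have been 5.10 V.)

V_out ≈ 4.30 V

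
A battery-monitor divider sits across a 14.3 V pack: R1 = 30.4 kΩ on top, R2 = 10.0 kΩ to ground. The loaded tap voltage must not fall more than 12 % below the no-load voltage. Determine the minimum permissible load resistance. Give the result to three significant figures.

Output resistance R_th = R1‖R2 = (30.4 × 10.0)/40.40 = 7.525 kΩ.
The fractional drop is R_th/(R_th + R_L); requiring this ≤ 0.120 gives R_L ≥ R_th(1/0.120 − 1) = 7.525 × 7.333 = 55.2 kΩ.

R_L(min) ≈ 55.2 kΩ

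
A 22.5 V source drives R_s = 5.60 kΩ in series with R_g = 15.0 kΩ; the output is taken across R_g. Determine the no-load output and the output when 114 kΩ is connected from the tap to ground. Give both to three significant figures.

Open-circuit: V = 22.5 × 15.0/(5.60 + 15.0) = 16.4 V.
With the load, R_g becomes R_g‖R_L = 13.26 kΩ, so V = 22.5 × 13.26/18.86 = 15.8 V.

Unloaded: 16.4 V; loaded: 15.8 V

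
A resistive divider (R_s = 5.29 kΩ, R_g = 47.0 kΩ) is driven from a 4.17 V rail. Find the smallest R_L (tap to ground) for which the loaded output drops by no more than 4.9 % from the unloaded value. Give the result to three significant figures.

R_L(min) ≈ 92.3 kΩ

Output resistance R_th = R_s‖R_g = (5.29 × 47.0)/52.29 = 4.755 kΩ.
The fractional drop is R_th/(R_th + R_L); requiring this ≤ 0.0490 gives R_L ≥ R_th(1/0.0490 − 1) = 4.755 × 19.41 = 92.3 kΩ.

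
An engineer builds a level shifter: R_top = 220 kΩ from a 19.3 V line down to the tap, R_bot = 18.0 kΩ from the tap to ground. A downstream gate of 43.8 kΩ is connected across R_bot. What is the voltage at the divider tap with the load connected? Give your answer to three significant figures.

V_out ≈ 1.06 V

The load sits in parallel with R_bot: R_bot‖R_L = (18.0 × 43.8) / (18.0 + 43.8) = 12.76 kΩ.
V_out = 19.3 × 12.76 / (220 + 12.76) = 19.3 × 12.76/232.8 = 1.06 V.
(Unloaded it would have been 1.46 V.)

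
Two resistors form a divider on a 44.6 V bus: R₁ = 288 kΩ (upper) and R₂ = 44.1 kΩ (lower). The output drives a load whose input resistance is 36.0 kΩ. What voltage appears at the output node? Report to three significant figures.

The load sits in parallel with R₂: R₂‖R_L = (44.1 × 36.0) / (44.1 + 36.0) = 19.82 kΩ.
V_out = 44.6 × 19.82 / (288 + 19.82) = 44.6 × 19.82/307.8 = 2.87 V.
(Unloaded it would have been 5.92 V.)

V_out ≈ 2.87 V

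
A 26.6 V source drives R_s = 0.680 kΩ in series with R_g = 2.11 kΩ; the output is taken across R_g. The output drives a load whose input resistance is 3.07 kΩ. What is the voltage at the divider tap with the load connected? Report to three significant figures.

The load sits in parallel with R_g: R_g‖R_L = (2110 × 3070) / (2110 + 3070) = 1251 Ω.
V_out = 26.6 × 1251 / (680 + 1251) = 26.6 × 1251/1931 = 17.2 V.
(Unloaded it would have been 20.1 V.)

V_out ≈ 17.2 V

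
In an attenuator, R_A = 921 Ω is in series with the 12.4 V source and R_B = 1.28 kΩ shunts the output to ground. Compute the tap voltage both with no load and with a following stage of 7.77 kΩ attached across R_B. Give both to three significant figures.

Open-circuit: V = 12.4 × 1280/(921 + 1280) = 7.21 V.
With the load, R_B becomes R_B‖R_L = 1099 Ω, so V = 12.4 × 1099/2020 = 6.75 V.

Unloaded: 7.21 V; loaded: 6.75 V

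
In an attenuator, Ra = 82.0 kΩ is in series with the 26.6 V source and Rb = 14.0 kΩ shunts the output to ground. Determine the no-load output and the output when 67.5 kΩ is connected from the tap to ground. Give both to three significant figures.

Unloaded: 3.88 V; loaded: 3.30 V

Open-circuit: V = 26.6 × 14.0/(82.0 + 14.0) = 3.88 V.
With the load, Rb becomes Rb‖R_L = 11.60 kΩ, so V = 26.6 × 11.60/93.60 = 3.30 V.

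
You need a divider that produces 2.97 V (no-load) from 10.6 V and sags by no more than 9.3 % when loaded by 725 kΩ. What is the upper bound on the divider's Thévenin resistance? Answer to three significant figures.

Loading drop = R_th/(R_th + R_L) ≤ 0.0930, so R_th ≤ R_L · ε/(1−ε) = 725 kΩ × 0.0930/0.9070 = 74.3 kΩ.
(Any R1, R2 with R2/(R1+R2) = 0.280 and R1‖R2 ≤ 74.3 kΩ will meet the spec.)

R_th ≤ 74.3 kΩ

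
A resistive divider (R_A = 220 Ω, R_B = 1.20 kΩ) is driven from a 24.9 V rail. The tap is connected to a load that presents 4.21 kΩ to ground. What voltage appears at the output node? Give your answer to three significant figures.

V_out ≈ 20.2 V

The load sits in parallel with R_B: R_B‖R_L = (1200 × 4210) / (1200 + 4210) = 933.8 Ω.
V_out = 24.9 × 933.8 / (220 + 933.8) = 24.9 × 933.8/1154 = 20.2 V.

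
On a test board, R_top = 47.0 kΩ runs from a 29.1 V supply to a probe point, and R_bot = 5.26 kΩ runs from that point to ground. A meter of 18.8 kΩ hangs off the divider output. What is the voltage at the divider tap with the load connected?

The load sits in parallel with R_bot: R_bot‖R_L = (5.26 × 18.8) / (5.26 + 18.8) = 4.110 kΩ.
V_out = 29.1 × 4.110 / (47.0 + 4.110) = 29.1 × 4.110/51.11 = 2.34 V.

V_out ≈ 2.34 V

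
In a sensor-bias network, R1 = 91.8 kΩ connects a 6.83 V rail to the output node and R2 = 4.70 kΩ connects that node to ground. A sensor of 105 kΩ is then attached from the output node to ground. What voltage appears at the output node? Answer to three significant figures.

V_out ≈ 0.319 V

The load sits in parallel with R2: R2‖R_L = (4.70 × 105) / (4.70 + 105) = 4.499 kΩ.
V_out = 6.83 × 4.499 / (91.8 + 4.499) = 6.83 × 4.499/96.30 = 0.319 V.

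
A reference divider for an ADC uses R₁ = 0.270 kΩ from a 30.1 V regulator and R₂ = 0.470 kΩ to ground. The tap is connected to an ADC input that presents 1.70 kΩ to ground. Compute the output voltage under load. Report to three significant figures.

The load sits in parallel with R₂: R₂‖R_L = (470 × 1700) / (470 + 1700) = 368.2 Ω.
V_out = 30.1 × 368.2 / (270 + 368.2) = 30.1 × 368.2/638.2 = 17.4 V.
(Unloaded it would have been 19.1 V.)

V_out ≈ 17.4 V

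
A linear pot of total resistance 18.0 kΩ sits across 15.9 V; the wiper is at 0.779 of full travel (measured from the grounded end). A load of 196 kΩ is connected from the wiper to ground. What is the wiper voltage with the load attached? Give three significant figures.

The wiper splits the pot into (1−α)R = 3.978 kΩ above and αR = 14.02 kΩ below.
Lower section ‖ load = 13.09 kΩ.
V_wiper = 15.9 × 13.09/(3.978 + 13.09) = 12.2 V.

V ≈ 12.2 V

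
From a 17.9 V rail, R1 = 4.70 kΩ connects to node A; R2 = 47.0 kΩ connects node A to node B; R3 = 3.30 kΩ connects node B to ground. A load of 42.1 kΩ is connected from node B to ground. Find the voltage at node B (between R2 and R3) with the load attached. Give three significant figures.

At node B, R3 is in parallel with the load: R3‖R_L = 3.060 kΩ.
Below node A the resistance is R2 + (R3‖R_L) = 50.06 kΩ, so V_A = 17.9 × 50.06/54.76 = 16.36 V.
Then V_B = V_A × (R3‖R_L)/(R2 + R3‖R_L) = 16.36 × 3.060/50.06 = 1.00 V.

V ≈ 1.00 V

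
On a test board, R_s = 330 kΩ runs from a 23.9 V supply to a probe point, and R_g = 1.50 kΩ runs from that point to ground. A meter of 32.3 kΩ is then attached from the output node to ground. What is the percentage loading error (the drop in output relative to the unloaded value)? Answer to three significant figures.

4.42 %

The divider's output (Thévenin) resistance is R_s‖R_g = 1.493 kΩ.
Fractional drop under load = R_th/(R_th + R_L) = 1.493 / (1.493 + 32.3) = 0.04419.
So the output falls by 4.42 %.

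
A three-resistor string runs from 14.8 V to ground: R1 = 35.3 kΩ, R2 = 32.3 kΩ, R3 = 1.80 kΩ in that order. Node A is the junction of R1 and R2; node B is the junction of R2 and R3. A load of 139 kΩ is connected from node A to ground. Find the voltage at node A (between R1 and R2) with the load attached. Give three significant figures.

V ≈ 6.47 V

Below node A the series string R2+R3 = 34.10 kΩ sits in parallel with the 139 kΩ load: 27.38 kΩ.
V_A = 14.8 × 27.38/(35.3 + 27.38) = 6.47 V.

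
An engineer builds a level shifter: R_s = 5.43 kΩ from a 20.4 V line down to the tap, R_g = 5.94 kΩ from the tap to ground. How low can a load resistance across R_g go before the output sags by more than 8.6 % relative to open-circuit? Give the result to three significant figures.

R_L(min) ≈ 30.1 kΩ

Output resistance R_th = R_s‖R_g = (5.43 × 5.94)/11.37 = 2.837 kΩ.
The fractional drop is R_th/(R_th + R_L); requiring this ≤ 0.0860 gives R_L ≥ R_th(1/0.0860 − 1) = 2.837 × 10.63 = 30.1 kΩ.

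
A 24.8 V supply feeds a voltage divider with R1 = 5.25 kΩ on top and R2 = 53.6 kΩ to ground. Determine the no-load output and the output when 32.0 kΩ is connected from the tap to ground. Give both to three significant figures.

Unloaded: 22.6 V; loaded: 19.7 V

Open-circuit: V = 24.8 × 53.6/(5.25 + 53.6) = 22.6 V.
With the load, R2 becomes R2‖R_L = 20.04 kΩ, so V = 24.8 × 20.04/25.29 = 19.7 V.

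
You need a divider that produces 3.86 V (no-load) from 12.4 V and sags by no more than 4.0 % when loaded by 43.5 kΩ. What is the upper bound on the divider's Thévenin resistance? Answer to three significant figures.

R_th ≤ 1.81 kΩ

Loading drop = R_th/(R_th + R_L) ≤ 0.0400, so R_th ≤ R_L · ε/(1−ε) = 43.5 kΩ × 0.0400/0.9600 = 1.81 kΩ.
(Any R1, R2 with R2/(R1+R2) = 0.311 and R1‖R2 ≤ 1.81 kΩ will meet the spec.)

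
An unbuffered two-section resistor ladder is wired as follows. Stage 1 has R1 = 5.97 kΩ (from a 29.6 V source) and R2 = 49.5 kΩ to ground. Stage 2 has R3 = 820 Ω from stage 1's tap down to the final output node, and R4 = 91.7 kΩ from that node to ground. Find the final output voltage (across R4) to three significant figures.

Stage 2 presents R3+R4 = 92520 Ω as a load on stage 1's tap.
Stage 1's lower leg becomes R2‖(R3+R4) = 32250 Ω, so V_mid = 29.6 × 32250/38220 = 24.98 V.
Stage 2 is itself unloaded: V_out = V_mid × R4/(R3+R4) = 24.98 × 91700/92520 = 24.8 V.

V_out ≈ 24.8 V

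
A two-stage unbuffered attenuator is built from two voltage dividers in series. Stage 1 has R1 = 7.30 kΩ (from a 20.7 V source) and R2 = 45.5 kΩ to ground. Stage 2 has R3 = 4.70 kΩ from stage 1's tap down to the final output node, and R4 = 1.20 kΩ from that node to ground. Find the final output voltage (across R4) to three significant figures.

Stage 2 presents R3+R4 = 5.900 kΩ as a load on stage 1's tap.
Stage 1's lower leg becomes R2‖(R3+R4) = 5.223 kΩ, so V_mid = 20.7 × 5.223/12.52 = 8.633 V.
Stage 2 is itself unloaded: V_out = V_mid × R4/(R3+R4) = 8.633 × 1.20/5.900 = 1.76 V.

V_out ≈ 1.76 V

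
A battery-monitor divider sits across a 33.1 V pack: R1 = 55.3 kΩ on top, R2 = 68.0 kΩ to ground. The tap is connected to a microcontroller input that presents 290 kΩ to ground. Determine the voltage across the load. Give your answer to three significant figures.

V_out ≈ 16.5 V

The load sits in parallel with R2: R2‖R_L = (68.0 × 290) / (68.0 + 290) = 55.08 kΩ.
V_out = 33.1 × 55.08 / (55.3 + 55.08) = 33.1 × 55.08/110.4 = 16.5 V.
(Unloaded it would have been 18.3 V.)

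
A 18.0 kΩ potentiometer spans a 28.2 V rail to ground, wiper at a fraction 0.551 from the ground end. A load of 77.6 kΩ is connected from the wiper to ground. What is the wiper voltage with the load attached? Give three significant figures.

The wiper splits the pot into (1−α)R = 8.082 kΩ above and αR = 9.918 kΩ below.
Lower section ‖ load = 8.794 kΩ.
V_wiper = 28.2 × 8.794/(8.082 + 8.794) = 14.7 V.

V ≈ 14.7 V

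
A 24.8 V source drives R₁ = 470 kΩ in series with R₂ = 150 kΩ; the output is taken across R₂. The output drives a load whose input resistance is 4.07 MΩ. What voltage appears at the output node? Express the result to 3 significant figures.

V_out ≈ 5.84 V

The load sits in parallel with R₂: R₂‖R_L = (150 × 4070) / (150 + 4070) = 144.7 kΩ.
V_out = 24.8 × 144.7 / (470 + 144.7) = 24.8 × 144.7/614.7 = 5.84 V.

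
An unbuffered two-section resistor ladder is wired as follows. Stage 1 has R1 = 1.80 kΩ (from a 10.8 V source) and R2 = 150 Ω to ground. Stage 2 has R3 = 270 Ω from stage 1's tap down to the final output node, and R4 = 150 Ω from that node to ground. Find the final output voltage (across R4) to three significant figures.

Stage 2 presents R3+R4 = 420.0 Ω as a load on stage 1's tap.
Stage 1's lower leg becomes R2‖(R3+R4) = 110.5 Ω, so V_mid = 10.8 × 110.5/1911 = 0.6248 V.
Stage 2 is itself unloaded: V_out = V_mid × R4/(R3+R4) = 0.6248 × 150/420.0 = 0.223 V.

V_out ≈ 0.223 V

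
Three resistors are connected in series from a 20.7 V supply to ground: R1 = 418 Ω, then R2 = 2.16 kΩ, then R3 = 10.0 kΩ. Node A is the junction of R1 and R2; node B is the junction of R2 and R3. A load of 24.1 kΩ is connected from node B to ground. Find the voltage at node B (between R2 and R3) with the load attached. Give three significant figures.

At node B, R3 is in parallel with the load: R3‖R_L = 7067 Ω.
Below node A the resistance is R2 + (R3‖R_L) = 9227 Ω, so V_A = 20.7 × 9227/9645 = 19.80 V.
Then V_B = V_A × (R3‖R_L)/(R2 + R3‖R_L) = 19.80 × 7067/9227 = 15.2 V.

V ≈ 15.2 V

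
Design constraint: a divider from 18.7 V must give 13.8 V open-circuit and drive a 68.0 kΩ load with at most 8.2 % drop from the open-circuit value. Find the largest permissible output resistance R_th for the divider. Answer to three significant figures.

Loading drop = R_th/(R_th + R_L) ≤ 0.0820, so R_th ≤ R_L · ε/(1−ε) = 68.0 kΩ × 0.0820/0.9180 = 6.07 kΩ.

R_th ≤ 6.07 kΩ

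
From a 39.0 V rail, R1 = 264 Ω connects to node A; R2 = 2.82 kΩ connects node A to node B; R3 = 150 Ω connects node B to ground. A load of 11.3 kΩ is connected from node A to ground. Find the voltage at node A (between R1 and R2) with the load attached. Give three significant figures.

V ≈ 35.1 V

Below node A the series string R2+R3 = 2970 Ω sits in parallel with the 11300 Ω load: 2352 Ω.
V_A = 39.0 × 2352/(264 + 2352) = 35.1 V.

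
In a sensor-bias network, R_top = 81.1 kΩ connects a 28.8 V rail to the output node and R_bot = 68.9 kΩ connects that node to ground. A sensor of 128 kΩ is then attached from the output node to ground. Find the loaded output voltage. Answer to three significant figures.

The load sits in parallel with R_bot: R_bot‖R_L = (68.9 × 128) / (68.9 + 128) = 44.79 kΩ.
V_out = 28.8 × 44.79 / (81.1 + 44.79) = 28.8 × 44.79/125.9 = 10.2 V.

V_out ≈ 10.2 V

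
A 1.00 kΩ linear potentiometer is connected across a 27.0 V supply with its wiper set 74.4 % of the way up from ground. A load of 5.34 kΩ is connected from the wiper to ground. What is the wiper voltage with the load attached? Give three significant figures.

V ≈ 19.4 V

The wiper splits the pot into (1−α)R = 256.0 Ω above and αR = 744.0 Ω below.
Lower section ‖ load = 653.0 Ω.
V_wiper = 27.0 × 653.0/(256.0 + 653.0) = 19.4 V.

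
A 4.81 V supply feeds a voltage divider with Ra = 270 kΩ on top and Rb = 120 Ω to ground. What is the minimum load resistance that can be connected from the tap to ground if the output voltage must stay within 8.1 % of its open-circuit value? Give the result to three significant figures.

Output resistance R_th = Ra‖Rb = (270000 × 120)/270100 = 119.9 Ω.
The fractional drop is R_th/(R_th + R_L); requiring this ≤ 0.0810 gives R_L ≥ R_th(1/0.0810 − 1) = 119.9 × 11.35 = 1.36 kΩ.

R_L(min) ≈ 1.36 kΩ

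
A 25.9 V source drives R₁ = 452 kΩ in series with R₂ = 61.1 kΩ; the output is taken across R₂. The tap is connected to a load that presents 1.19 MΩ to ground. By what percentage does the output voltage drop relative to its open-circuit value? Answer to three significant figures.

4.33 %

The divider's output (Thévenin) resistance is R₁‖R₂ = 53.82 kΩ.
Fractional drop under load = R_th/(R_th + R_L) = 53.82 / (53.82 + 1190) = 0.04327.
So the output falls by 4.33 %.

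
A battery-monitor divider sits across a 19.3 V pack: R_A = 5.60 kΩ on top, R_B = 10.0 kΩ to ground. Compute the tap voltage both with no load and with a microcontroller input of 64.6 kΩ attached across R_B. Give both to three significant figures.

Open-circuit: V = 19.3 × 10.0/(5.60 + 10.0) = 12.4 V.
With the load, R_B becomes R_B‖R_L = 8.660 kΩ, so V = 19.3 × 8.660/14.26 = 11.7 V.

Unloaded: 12.4 V; loaded: 11.7 V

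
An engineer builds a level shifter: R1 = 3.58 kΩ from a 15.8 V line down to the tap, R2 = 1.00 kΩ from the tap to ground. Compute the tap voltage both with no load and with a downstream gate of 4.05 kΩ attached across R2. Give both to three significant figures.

Open-circuit: V = 15.8 × 1.00/(3.58 + 1.00) = 3.45 V.
With the load, R2 becomes R2‖R_L = 0.8020 kΩ, so V = 15.8 × 0.8020/4.382 = 2.89 V.

Unloaded: 3.45 V; loaded: 2.89 V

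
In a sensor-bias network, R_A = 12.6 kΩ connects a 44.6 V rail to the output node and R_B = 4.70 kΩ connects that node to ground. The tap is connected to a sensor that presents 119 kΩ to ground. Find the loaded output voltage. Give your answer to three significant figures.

V_out ≈ 11.8 V

The load sits in parallel with R_B: R_B‖R_L = (4.70 × 119) / (4.70 + 119) = 4.521 kΩ.
V_out = 44.6 × 4.521 / (12.6 + 4.521) = 44.6 × 4.521/17.12 = 11.8 V.
(Unloaded it would have been 12.1 V.)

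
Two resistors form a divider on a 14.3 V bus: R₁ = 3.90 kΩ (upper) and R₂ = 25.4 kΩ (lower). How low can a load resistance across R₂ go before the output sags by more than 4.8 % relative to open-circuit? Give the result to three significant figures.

Output resistance R_th = R₁‖R₂ = (3.90 × 25.4)/29.30 = 3.381 kΩ.
The fractional drop is R_th/(R_th + R_L); requiring this ≤ 0.0480 gives R_L ≥ R_th(1/0.0480 − 1) = 3.381 × 19.83 = 67.1 kΩ.

R_L(min) ≈ 67.1 kΩ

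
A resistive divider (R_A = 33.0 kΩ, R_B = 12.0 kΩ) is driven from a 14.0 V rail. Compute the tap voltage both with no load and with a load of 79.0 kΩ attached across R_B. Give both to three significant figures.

Open-circuit: V = 14.0 × 12.0/(33.0 + 12.0) = 3.73 V.
With the load, R_B becomes R_B‖R_L = 10.42 kΩ, so V = 14.0 × 10.42/43.42 = 3.36 V.

Unloaded: 3.73 V; loaded: 3.36 V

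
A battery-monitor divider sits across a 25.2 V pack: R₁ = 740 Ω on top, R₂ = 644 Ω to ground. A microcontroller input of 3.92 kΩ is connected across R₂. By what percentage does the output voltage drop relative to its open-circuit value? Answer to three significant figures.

The divider's output (Thévenin) resistance is R₁‖R₂ = 344.3 Ω.
Fractional drop under load = R_th/(R_th + R_L) = 344.3 / (344.3 + 3920) = 0.08075.
So the output falls by 8.07 %.

8.07 %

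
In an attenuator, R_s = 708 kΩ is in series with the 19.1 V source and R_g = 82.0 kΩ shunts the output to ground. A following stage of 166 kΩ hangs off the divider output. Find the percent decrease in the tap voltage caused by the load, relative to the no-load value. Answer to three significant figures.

Unloaded V = 19.1 × 82.0/790.0 = 1.983 V.
Loaded: R_g‖R_L = 54.89 kΩ, giving V = 19.1 × 54.89/762.9 = 1.374 V.
Drop = (1.983 − 1.374) / 1.983 = 30.7 %.

30.7 %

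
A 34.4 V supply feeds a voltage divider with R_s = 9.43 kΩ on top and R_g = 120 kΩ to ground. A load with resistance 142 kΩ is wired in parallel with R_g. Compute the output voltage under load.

The load sits in parallel with R_g: R_g‖R_L = (120 × 142) / (120 + 142) = 65.04 kΩ.
V_out = 34.4 × 65.04 / (9.43 + 65.04) = 34.4 × 65.04/74.47 = 30.0 V.

V_out ≈ 30.0 V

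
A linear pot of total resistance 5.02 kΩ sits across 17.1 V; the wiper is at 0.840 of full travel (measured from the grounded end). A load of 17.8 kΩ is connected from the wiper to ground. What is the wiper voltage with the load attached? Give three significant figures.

V ≈ 13.8 V

The wiper splits the pot into (1−α)R = 803.2 Ω above and αR = 4217 Ω below.
Lower section ‖ load = 3409 Ω.
V_wiper = 17.1 × 3409/(803.2 + 3409) = 13.8 V.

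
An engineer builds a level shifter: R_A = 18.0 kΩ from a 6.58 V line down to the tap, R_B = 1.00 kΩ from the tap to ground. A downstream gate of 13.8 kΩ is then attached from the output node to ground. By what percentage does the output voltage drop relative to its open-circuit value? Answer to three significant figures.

The divider's output (Thévenin) resistance is R_A‖R_B = 0.9474 kΩ.
Fractional drop under load = R_th/(R_th + R_L) = 0.9474 / (0.9474 + 13.8) = 0.06424.
So the output falls by 6.42 %.

6.42 %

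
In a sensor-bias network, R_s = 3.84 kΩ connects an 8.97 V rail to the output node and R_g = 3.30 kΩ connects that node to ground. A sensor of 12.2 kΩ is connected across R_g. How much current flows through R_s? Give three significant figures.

I ≈ 1.39 mA

R_g‖R_L = 2.597 kΩ, so the source sees R_s + R_g‖R_L = 6.437 kΩ.
I = 8.97 V / 6.437 kΩ = 1.39 mA.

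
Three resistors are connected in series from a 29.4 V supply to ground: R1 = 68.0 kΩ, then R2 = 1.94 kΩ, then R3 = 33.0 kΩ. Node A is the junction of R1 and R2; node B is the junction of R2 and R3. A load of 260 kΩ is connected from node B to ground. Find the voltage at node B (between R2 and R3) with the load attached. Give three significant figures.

V ≈ 8.68 V

At node B, R3 is in parallel with the load: R3‖R_L = 29.28 kΩ.
Below node A the resistance is R2 + (R3‖R_L) = 31.22 kΩ, so V_A = 29.4 × 31.22/99.22 = 9.252 V.
Then V_B = V_A × (R3‖R_L)/(R2 + R3‖R_L) = 9.252 × 29.28/31.22 = 8.68 V.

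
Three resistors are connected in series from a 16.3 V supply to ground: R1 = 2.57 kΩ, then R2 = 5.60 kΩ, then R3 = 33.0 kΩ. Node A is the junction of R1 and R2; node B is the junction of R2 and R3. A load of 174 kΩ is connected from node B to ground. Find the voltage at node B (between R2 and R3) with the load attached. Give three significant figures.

V ≈ 12.6 V

At node B, R3 is in parallel with the load: R3‖R_L = 27.74 kΩ.
Below node A the resistance is R2 + (R3‖R_L) = 33.34 kΩ, so V_A = 16.3 × 33.34/35.91 = 15.13 V.
Then V_B = V_A × (R3‖R_L)/(R2 + R3‖R_L) = 15.13 × 27.74/33.34 = 12.6 V.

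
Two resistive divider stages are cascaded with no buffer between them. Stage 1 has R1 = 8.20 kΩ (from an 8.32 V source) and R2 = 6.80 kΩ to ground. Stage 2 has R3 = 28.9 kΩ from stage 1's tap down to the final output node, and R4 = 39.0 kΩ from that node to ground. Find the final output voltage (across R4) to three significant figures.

Stage 2 presents R3+R4 = 67.90 kΩ as a load on stage 1's tap.
Stage 1's lower leg becomes R2‖(R3+R4) = 6.181 kΩ, so V_mid = 8.32 × 6.181/14.38 = 3.576 V.
Stage 2 is itself unloaded: V_out = V_mid × R4/(R3+R4) = 3.576 × 39.0/67.90 = 2.05 V.

V_out ≈ 2.05 V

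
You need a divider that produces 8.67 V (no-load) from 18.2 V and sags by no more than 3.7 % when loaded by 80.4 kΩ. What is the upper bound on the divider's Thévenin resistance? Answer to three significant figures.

Loading drop = R_th/(R_th + R_L) ≤ 0.0370, so R_th ≤ R_L · ε/(1−ε) = 80.4 kΩ × 0.0370/0.9630 = 3.09 kΩ.

R_th ≤ 3.09 kΩ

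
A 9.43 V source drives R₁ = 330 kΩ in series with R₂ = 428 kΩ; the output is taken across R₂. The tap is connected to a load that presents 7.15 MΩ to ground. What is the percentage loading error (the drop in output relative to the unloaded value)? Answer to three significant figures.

2.54 %

The divider's output (Thévenin) resistance is R₁‖R₂ = 186.3 kΩ.
Fractional drop under load = R_th/(R_th + R_L) = 186.3 / (186.3 + 7150) = 0.02540.
So the output falls by 2.54 %.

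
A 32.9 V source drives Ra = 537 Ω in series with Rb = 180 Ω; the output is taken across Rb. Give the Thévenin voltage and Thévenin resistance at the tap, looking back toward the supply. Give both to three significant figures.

V_th = 8.26 V, R_th = 135 Ω

V_th is the open-circuit tap voltage: 32.9 × 180/(537 + 180) = 8.26 V.
With the supply zeroed, Ra and Rb appear in parallel from the tap: R_th = Ra‖Rb = (537 × 180)/717.0 = 135 Ω.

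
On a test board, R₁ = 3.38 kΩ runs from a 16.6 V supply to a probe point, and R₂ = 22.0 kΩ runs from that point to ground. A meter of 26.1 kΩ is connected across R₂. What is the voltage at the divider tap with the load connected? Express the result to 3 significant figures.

V_out ≈ 12.9 V

The load sits in parallel with R₂: R₂‖R_L = (22.0 × 26.1) / (22.0 + 26.1) = 11.94 kΩ.
V_out = 16.6 × 11.94 / (3.38 + 11.94) = 16.6 × 11.94/15.32 = 12.9 V.
(Unloaded it would have been 14.4 V.)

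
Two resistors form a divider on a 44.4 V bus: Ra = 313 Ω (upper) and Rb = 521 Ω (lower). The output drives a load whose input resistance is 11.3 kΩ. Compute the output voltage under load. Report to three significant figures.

V_out ≈ 27.3 V

The load sits in parallel with Rb: Rb‖R_L = (521 × 11300) / (521 + 11300) = 498.0 Ω.
V_out = 44.4 × 498.0 / (313 + 498.0) = 44.4 × 498.0/811.0 = 27.3 V.
(Unloaded it would have been 27.7 V.)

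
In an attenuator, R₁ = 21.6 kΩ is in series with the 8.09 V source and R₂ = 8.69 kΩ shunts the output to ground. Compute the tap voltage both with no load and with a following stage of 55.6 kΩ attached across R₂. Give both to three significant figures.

Open-circuit: V = 8.09 × 8.69/(21.6 + 8.69) = 2.32 V.
With the load, R₂ becomes R₂‖R_L = 7.515 kΩ, so V = 8.09 × 7.515/29.12 = 2.09 V.

Unloaded: 2.32 V; loaded: 2.09 V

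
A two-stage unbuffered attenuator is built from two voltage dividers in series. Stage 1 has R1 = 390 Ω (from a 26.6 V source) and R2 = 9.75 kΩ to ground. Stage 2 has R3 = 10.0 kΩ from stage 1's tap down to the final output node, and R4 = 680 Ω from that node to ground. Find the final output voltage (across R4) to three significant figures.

Stage 2 presents R3+R4 = 10680 Ω as a load on stage 1's tap.
Stage 1's lower leg becomes R2‖(R3+R4) = 5097 Ω, so V_mid = 26.6 × 5097/5487 = 24.71 V.
Stage 2 is itself unloaded: V_out = V_mid × R4/(R3+R4) = 24.71 × 680/10680 = 1.57 V.

V_out ≈ 1.57 V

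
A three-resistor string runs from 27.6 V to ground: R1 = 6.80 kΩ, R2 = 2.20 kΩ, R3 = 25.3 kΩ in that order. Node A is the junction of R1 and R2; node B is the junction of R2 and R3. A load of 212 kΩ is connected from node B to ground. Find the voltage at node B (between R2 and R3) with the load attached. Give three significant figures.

At node B, R3 is in parallel with the load: R3‖R_L = 22.60 kΩ.
Below node A the resistance is R2 + (R3‖R_L) = 24.80 kΩ, so V_A = 27.6 × 24.80/31.60 = 21.66 V.
Then V_B = V_A × (R3‖R_L)/(R2 + R3‖R_L) = 21.66 × 22.60/24.80 = 19.7 V.

V ≈ 19.7 V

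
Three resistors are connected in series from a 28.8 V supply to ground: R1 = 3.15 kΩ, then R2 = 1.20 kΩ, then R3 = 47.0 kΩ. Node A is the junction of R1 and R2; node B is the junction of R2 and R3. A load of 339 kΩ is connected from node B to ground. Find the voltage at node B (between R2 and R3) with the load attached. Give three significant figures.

V ≈ 26.1 V

At node B, R3 is in parallel with the load: R3‖R_L = 41.28 kΩ.
Below node A the resistance is R2 + (R3‖R_L) = 42.48 kΩ, so V_A = 28.8 × 42.48/45.63 = 26.81 V.
Then V_B = V_A × (R3‖R_L)/(R2 + R3‖R_L) = 26.81 × 41.28/42.48 = 26.1 V.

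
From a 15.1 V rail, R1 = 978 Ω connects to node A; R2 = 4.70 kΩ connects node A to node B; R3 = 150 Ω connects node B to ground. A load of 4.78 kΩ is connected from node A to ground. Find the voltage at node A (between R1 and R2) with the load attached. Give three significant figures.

V ≈ 10.7 V

Below node A the series string R2+R3 = 4850 Ω sits in parallel with the 4780 Ω load: 2407 Ω.
V_A = 15.1 × 2407/(978 + 2407) = 10.7 V.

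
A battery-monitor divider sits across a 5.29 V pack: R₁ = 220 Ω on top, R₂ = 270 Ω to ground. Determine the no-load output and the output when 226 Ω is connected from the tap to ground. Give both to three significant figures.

Open-circuit: V = 5.29 × 270/(220 + 270) = 2.91 V.
With the load, R₂ becomes R₂‖R_L = 123.0 Ω, so V = 5.29 × 123.0/343.0 = 1.90 V.

Unloaded: 2.91 V; loaded: 1.90 V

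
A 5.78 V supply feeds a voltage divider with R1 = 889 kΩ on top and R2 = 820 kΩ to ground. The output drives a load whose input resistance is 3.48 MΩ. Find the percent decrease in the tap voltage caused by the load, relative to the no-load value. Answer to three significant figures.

10.9 %

Unloaded V = 5.78 × 820/1709 = 2.7733 V.
Loaded: R2‖R_L = 663.6 kΩ, giving V = 5.78 × 663.6/1553 = 2.4705 V.
Drop = (2.7733 − 2.4705) / 2.7733 = 10.9 %.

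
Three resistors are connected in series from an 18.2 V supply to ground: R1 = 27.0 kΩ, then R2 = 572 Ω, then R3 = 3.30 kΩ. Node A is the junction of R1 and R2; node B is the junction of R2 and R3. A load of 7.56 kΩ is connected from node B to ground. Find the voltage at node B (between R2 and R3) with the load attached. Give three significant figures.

V ≈ 1.40 V

At node B, R3 is in parallel with the load: R3‖R_L = 2297 Ω.
Below node A the resistance is R2 + (R3‖R_L) = 2869 Ω, so V_A = 18.2 × 2869/29870 = 1.748 V.
Then V_B = V_A × (R3‖R_L)/(R2 + R3‖R_L) = 1.748 × 2297/2869 = 1.40 V.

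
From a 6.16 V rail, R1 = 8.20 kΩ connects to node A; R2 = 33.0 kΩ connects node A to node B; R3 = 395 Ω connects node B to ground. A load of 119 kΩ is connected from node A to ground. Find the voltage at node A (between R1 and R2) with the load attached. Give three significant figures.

Below node A the series string R2+R3 = 33400 Ω sits in parallel with the 119000 Ω load: 26080 Ω.
V_A = 6.16 × 26080/(8200 + 26080) = 4.69 V.

V ≈ 4.69 V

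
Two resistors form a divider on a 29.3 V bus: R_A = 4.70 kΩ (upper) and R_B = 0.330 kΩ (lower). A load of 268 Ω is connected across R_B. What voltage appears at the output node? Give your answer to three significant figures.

The load sits in parallel with R_B: R_B‖R_L = (330 × 268) / (330 + 268) = 147.9 Ω.
V_out = 29.3 × 147.9 / (4700 + 147.9) = 29.3 × 147.9/4848 = 0.894 V.

V_out ≈ 0.894 V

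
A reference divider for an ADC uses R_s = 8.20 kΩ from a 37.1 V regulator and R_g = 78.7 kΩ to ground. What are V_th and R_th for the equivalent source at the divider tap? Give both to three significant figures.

V_th is the open-circuit tap voltage: 37.1 × 78.7/(8.20 + 78.7) = 33.6 V.
With the supply zeroed, R_s and R_g appear in parallel from the tap: R_th = R_s‖R_g = (8.20 × 78.7)/86.90 = 7.43 kΩ.

V_th = 33.6 V, R_th = 7.43 kΩ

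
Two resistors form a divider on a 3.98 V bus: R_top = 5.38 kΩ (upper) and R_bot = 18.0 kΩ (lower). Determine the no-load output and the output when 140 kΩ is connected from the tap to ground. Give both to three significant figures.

Open-circuit: V = 3.98 × 18.0/(5.38 + 18.0) = 3.06 V.
With the load, R_bot becomes R_bot‖R_L = 15.95 kΩ, so V = 3.98 × 15.95/21.33 = 2.98 V.

Unloaded: 3.06 V; loaded: 2.98 V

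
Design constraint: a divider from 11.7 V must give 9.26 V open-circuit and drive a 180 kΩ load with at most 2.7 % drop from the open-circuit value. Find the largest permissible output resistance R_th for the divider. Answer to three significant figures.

R_th ≤ 4.99 kΩ

Loading drop = R_th/(R_th + R_L) ≤ 0.0270, so R_th ≤ R_L · ε/(1−ε) = 180 kΩ × 0.0270/0.9730 = 4.99 kΩ.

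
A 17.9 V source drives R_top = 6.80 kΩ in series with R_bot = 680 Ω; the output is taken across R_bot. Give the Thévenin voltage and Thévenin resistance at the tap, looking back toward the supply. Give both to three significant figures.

V_th = 1.63 V, R_th = 618 Ω

V_th is the open-circuit tap voltage: 17.9 × 680/(6800 + 680) = 1.63 V.
With the supply zeroed, R_top and R_bot appear in parallel from the tap: R_th = R_top‖R_bot = (6800 × 680)/7480 = 618 Ω.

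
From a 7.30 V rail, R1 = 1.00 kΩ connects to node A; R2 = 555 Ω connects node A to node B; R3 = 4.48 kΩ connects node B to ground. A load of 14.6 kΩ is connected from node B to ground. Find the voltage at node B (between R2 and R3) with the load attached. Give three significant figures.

V ≈ 5.02 V

At node B, R3 is in parallel with the load: R3‖R_L = 3428 Ω.
Below node A the resistance is R2 + (R3‖R_L) = 3983 Ω, so V_A = 7.30 × 3983/4983 = 5.835 V.
Then V_B = V_A × (R3‖R_L)/(R2 + R3‖R_L) = 5.835 × 3428/3983 = 5.02 V.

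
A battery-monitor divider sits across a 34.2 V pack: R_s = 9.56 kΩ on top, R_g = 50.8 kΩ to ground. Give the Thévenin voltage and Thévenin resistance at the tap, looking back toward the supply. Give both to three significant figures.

V_th = 28.8 V, R_th = 8.05 kΩ

V_th is the open-circuit tap voltage: 34.2 × 50.8/(9.56 + 50.8) = 28.8 V.
With the supply zeroed, R_s and R_g appear in parallel from the tap: R_th = R_s‖R_g = (9.56 × 50.8)/60.36 = 8.05 kΩ.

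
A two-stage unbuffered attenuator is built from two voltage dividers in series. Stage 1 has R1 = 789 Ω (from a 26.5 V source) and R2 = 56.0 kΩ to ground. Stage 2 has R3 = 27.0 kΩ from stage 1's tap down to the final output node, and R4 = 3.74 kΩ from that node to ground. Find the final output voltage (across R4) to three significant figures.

V_out ≈ 3.10 V

Stage 2 presents R3+R4 = 30740 Ω as a load on stage 1's tap.
Stage 1's lower leg becomes R2‖(R3+R4) = 19850 Ω, so V_mid = 26.5 × 19850/20630 = 25.49 V.
Stage 2 is itself unloaded: V_out = V_mid × R4/(R3+R4) = 25.49 × 3740/30740 = 3.10 V.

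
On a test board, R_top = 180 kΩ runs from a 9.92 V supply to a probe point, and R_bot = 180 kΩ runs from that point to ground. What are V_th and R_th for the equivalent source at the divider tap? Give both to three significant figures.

V_th is the open-circuit tap voltage: 9.92 × 180/(180 + 180) = 4.96 V.
With the supply zeroed, R_top and R_bot appear in parallel from the tap: R_th = R_top‖R_bot = (180 × 180)/360.0 = 90.0 kΩ.

V_th = 4.96 V, R_th = 90.0 kΩ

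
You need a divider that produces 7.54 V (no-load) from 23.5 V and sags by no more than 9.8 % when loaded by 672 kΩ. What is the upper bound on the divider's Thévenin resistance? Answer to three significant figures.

Loading drop = R_th/(R_th + R_L) ≤ 0.0980, so R_th ≤ R_L · ε/(1−ε) = 672 kΩ × 0.0980/0.9020 = 73.0 kΩ.

R_th ≤ 73.0 kΩ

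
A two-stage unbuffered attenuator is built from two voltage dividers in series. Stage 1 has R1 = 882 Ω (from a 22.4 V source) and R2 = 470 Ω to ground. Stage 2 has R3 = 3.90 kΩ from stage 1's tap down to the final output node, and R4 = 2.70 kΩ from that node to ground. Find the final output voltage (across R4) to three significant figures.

V_out ≈ 3.04 V

Stage 2 presents R3+R4 = 6600 Ω as a load on stage 1's tap.
Stage 1's lower leg becomes R2‖(R3+R4) = 438.8 Ω, so V_mid = 22.4 × 438.8/1321 = 7.441 V.
Stage 2 is itself unloaded: V_out = V_mid × R4/(R3+R4) = 7.441 × 2700/6600 = 3.04 V.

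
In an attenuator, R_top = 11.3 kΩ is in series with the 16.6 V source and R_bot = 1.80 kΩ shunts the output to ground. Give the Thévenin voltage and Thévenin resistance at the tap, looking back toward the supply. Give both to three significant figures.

V_th is the open-circuit tap voltage: 16.6 × 1.80/(11.3 + 1.80) = 2.28 V.
With the supply zeroed, R_top and R_bot appear in parallel from the tap: R_th = R_top‖R_bot = (11.3 × 1.80)/13.10 = 1.55 kΩ.

V_th = 2.28 V, R_th = 1.55 kΩ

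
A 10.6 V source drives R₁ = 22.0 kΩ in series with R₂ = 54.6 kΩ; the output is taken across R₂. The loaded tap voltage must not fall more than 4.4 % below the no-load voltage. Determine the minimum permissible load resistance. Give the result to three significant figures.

Output resistance R_th = R₁‖R₂ = (22.0 × 54.6)/76.60 = 15.68 kΩ.
The fractional drop is R_th/(R_th + R_L); requiring this ≤ 0.0440 gives R_L ≥ R_th(1/0.0440 − 1) = 15.68 × 21.73 = 341 kΩ.

R_L(min) ≈ 341 kΩ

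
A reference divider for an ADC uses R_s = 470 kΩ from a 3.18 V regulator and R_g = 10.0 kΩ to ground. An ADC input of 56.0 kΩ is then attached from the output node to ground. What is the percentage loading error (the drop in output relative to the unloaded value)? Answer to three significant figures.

The divider's output (Thévenin) resistance is R_s‖R_g = 9.792 kΩ.
Fractional drop under load = R_th/(R_th + R_L) = 9.792 / (9.792 + 56.0) = 0.1488.
So the output falls by 14.9 %.

14.9 %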